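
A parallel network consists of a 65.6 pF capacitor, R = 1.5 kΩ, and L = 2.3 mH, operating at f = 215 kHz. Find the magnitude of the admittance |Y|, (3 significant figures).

ω = 2πf = 1.351e+06 rad/s
X_L = ωL = 3110 Ω
X_C = 1/(ωC) = 11300 Ω
Parallel: admittances add. Y = 1/R + 1/(jωL) + jωC
Y = (0.000667 − j0.000233) S
|Y| = 0.000706 S → |Z| = 1/|Y| = 1420 Ω, ∠Z = −∠Y = 19.3°

706 μS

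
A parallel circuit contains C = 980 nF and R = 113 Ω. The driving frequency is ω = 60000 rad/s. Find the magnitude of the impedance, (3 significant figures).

X_C = 1/(ωC) = 17.0 Ω
Parallel: admittances add. Y = 1/R + jωC
Y = (0.00885 + j0.0588) S
|Y| = 0.0595 S → |Z| = 1/|Y| = 16.8 Ω, ∠Z = −∠Y = -81.4°

16.8 Ω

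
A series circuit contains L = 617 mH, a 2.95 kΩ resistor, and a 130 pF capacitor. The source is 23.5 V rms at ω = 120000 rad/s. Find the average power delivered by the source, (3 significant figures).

X_L = ωL = 74000 Ω
X_C = 1/(ωC) = 64100 Ω
Net reactance X = X_L − X_C = 9940 Ω
Z = 2950 + j9940 Ω
|Z| = √(2950² + 9940²) = 10400 Ω
∠Z = arctan(9940/2950) = 73.5°
I = V/|Z| = 2.27 mA
P = VI cos φ = 23.5 × 0.00227 × cos(73.5°) = 15.2 mW

15.2 mW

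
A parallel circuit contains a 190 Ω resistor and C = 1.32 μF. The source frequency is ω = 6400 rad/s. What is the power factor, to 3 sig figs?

X_C = 1/(ωC) = 118 Ω
Parallel: admittances add. Y = 1/R + jωC
Y = (0.00526 + j0.00845) S
|Y| = 0.00995 S → |Z| = 1/|Y| = 100 Ω, ∠Z = −∠Y = -58.1°
cos φ = cos(-58.1°) = 0.529

0.529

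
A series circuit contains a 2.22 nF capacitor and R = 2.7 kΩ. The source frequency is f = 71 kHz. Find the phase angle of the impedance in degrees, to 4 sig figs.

ω = 2πf = 446100 rad/s
X_C = 1/(ωC) = 1010 Ω
Z = 2700 − j1010 Ω
|Z| = √(2700² + 1010²) = 2883 Ω
∠Z = arctan(-1010/2700) = -20.50°

-20.50°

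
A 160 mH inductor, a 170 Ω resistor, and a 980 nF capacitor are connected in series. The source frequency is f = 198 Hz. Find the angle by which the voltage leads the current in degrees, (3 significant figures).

-74.7°

ω = 2πf = 1244 rad/s
X_L = ωL = 199 Ω
X_C = 1/(ωC) = 820 Ω
Net reactance X = X_L − X_C = -621 Ω
Z = 170 − j621 Ω
|Z| = √(170² + 621²) = 644 Ω
∠Z = arctan(-621/170) = -74.7°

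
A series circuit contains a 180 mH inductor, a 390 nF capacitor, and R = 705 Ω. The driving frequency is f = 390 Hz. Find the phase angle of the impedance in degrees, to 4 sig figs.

-40.65°

ω = 2πf = 2450 rad/s
X_L = ωL = 441.1 Ω
X_C = 1/(ωC) = 1046 Ω
Net reactance X = X_L − X_C = -605.3 Ω
Z = 705.0 − j605.3 Ω
|Z| = √(705.0² + 605.3²) = 929.2 Ω
∠Z = arctan(-605.3/705.0) = -40.65°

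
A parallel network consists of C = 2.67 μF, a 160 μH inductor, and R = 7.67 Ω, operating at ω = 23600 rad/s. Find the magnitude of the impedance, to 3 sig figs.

X_L = ωL = 3.78 Ω
X_C = 1/(ωC) = 15.9 Ω
Parallel: admittances add. Y = 1/R + 1/(jωL) + jωC
Y = (0.130 − j0.202) S
|Y| = 0.240 S → |Z| = 1/|Y| = 4.16 Ω, ∠Z = −∠Y = 57.1°

4.16 Ω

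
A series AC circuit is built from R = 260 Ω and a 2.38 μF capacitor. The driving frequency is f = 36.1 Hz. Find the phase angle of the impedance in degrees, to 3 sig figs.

ω = 2πf = 226.8 rad/s
X_C = 1/(ωC) = 1850 Ω
Z = 260 − j1850 Ω
|Z| = √(260² + 1850²) = 1870 Ω
∠Z = arctan(-1850/260) = -82.0°

-82.0°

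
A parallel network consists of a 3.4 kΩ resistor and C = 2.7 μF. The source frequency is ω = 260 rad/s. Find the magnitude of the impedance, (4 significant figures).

1314 Ω

X_C = 1/(ωC) = 1425 Ω
Parallel: admittances add. Y = 1/R + jωC
Y = (0.0002941 + j0.0007020) S
|Y| = 0.0007611 S → |Z| = 1/|Y| = 1314 Ω, ∠Z = −∠Y = -67.27°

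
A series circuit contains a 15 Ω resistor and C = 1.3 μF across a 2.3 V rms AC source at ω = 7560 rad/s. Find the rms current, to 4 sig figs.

X_C = 1/(ωC) = 101.8 Ω
Z = 15.00 − j101.8 Ω
|Z| = √(15.00² + 101.8²) = 102.8 Ω
I = V/|Z| = 2.3/102.8 = 22.36 mA

22.36 mA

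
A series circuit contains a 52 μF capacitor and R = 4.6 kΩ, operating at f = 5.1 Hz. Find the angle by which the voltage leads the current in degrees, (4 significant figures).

-7.433°

ω = 2πf = 32.04 rad/s
X_C = 1/(ωC) = 600.1 Ω
Z = 4600 − j600.1 Ω
|Z| = √(4600² + 600.1²) = 4639 Ω
∠Z = arctan(-600.1/4600) = -7.433°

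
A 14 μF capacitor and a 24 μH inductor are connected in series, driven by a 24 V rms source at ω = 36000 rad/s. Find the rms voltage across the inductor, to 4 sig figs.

18.51 V

X_L = ωL = 0.8640 Ω
X_C = 1/(ωC) = 1.984 Ω
Net reactance X = X_L − X_C = -1.120 Ω
Z = − j1.120 Ω
|Z| = √(0² + 1.120²) = 1.120 Ω
I = V/|Z| = 21.43 A
V_L = I·|Z_L| = 21.43 × 0.8640 = 18.51 V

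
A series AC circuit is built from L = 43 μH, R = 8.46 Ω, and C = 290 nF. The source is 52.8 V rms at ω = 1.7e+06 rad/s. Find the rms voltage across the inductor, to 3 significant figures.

X_L = ωL = 73.1 Ω
X_C = 1/(ωC) = 2.03 Ω
Net reactance X = X_L − X_C = 71.1 Ω
Z = 8.46 + j71.1 Ω
|Z| = √(8.46² + 71.1²) = 71.6 Ω
I = V/|Z| = 738 mA
V_L = I·|Z_L| = 0.738 × 73.1 = 53.9 V

53.9 V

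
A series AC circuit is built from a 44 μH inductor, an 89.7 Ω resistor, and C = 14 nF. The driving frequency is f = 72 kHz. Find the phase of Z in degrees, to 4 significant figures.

ω = 2πf = 452400 rad/s
X_L = ωL = 19.91 Ω
X_C = 1/(ωC) = 157.9 Ω
Net reactance X = X_L − X_C = -138.0 Ω
Z = 89.70 − j138.0 Ω
|Z| = √(89.70² + 138.0²) = 164.6 Ω
∠Z = arctan(-138.0/89.70) = -56.97°

-56.97°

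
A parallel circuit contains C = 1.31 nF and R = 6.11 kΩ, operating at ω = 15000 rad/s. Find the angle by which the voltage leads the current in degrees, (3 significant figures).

X_C = 1/(ωC) = 50900 Ω
Parallel: admittances add. Y = 1/R + jωC
Y = (0.000164 + j1.96e-05) S
|Y| = 0.000165 S → |Z| = 1/|Y| = 6070 Ω, ∠Z = −∠Y = -6.85°

-6.85°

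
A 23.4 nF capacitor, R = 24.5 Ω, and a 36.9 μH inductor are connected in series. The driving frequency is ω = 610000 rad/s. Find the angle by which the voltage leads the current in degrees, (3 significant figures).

-62.7°

X_L = ωL = 22.5 Ω
X_C = 1/(ωC) = 70.1 Ω
Net reactance X = X_L − X_C = -47.5 Ω
Z = 24.5 − j47.5 Ω
|Z| = √(24.5² + 47.5²) = 53.5 Ω
∠Z = arctan(-47.5/24.5) = -62.7°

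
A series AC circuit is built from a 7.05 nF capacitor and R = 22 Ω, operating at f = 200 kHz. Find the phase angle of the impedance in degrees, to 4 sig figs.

-78.97°

ω = 2πf = 1.257e+06 rad/s
X_C = 1/(ωC) = 112.9 Ω
Z = 22.00 − j112.9 Ω
|Z| = √(22.00² + 112.9²) = 115.0 Ω
∠Z = arctan(-112.9/22.00) = -78.97°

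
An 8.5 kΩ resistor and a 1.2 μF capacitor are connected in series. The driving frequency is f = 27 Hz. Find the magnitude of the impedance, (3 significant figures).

ω = 2πf = 169.6 rad/s
X_C = 1/(ωC) = 4910 Ω
Z = 8500 − j4910 Ω
|Z| = √(8500² + 4910²) = 9820 Ω

9820 Ω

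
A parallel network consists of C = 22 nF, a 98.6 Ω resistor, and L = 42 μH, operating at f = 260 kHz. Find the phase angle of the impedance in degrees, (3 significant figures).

-64.6°

ω = 2πf = 1.634e+06 rad/s
X_L = ωL = 68.6 Ω
X_C = 1/(ωC) = 27.8 Ω
Parallel: admittances add. Y = 1/R + 1/(jωL) + jωC
Y = (0.0101 + j0.0214) S
|Y| = 0.0237 S → |Z| = 1/|Y| = 42.3 Ω, ∠Z = −∠Y = -64.6°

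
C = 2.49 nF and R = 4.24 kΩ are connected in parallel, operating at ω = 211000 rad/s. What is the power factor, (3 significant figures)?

0.410

X_C = 1/(ωC) = 1900 Ω
Parallel: admittances add. Y = 1/R + jωC
Y = (0.000236 + j0.000525) S
|Y| = 0.000576 S → |Z| = 1/|Y| = 1740 Ω, ∠Z = −∠Y = -65.8°
cos φ = cos(-65.8°) = 0.410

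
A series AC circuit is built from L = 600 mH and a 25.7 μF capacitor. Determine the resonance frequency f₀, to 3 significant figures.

40.5 Hz

ω₀ = 1/√(LC) = 1/√(0.6 × 2.57e-05) = 254.7 rad/s
f₀ = ω₀/(2π) = 40.5 Hz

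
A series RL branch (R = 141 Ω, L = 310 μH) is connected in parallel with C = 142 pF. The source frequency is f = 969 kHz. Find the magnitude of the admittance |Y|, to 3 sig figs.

340 μS

ω = 2πf = 6.088e+06 rad/s
X_L = ωL = 1890 Ω
X_C = 1/(ωC) = 1160 Ω
Branch 1 (R+jX_L): Z₁ = 141 + j1890 Ω, |Z₁| = 1890 Ω
Branch 2 (−jX_C): Z₂ = −j1160 Ω
Parallel: Z = Z₁Z₂/(Z₁+Z₂), |Z| = 2940 Ω, ∠Z = -83.4°
|Y| = 1/|Z| = 340 μS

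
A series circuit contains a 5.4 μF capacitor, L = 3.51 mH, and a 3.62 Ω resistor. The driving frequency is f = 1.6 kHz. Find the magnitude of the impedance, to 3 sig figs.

17.2 Ω

ω = 2πf = 10050 rad/s
X_L = ωL = 35.3 Ω
X_C = 1/(ωC) = 18.4 Ω
Net reactance X = X_L − X_C = 16.9 Ω
Z = 3.62 + j16.9 Ω
|Z| = √(3.62² + 16.9²) = 17.2 Ω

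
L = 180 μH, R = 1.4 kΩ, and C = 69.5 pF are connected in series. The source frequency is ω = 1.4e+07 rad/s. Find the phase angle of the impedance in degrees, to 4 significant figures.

46.83°

X_L = ωL = 2520 Ω
X_C = 1/(ωC) = 1028 Ω
Net reactance X = X_L − X_C = 1492 Ω
Z = 1400 + j1492 Ω
|Z| = √(1400² + 1492²) = 2046 Ω
∠Z = arctan(1492/1400) = 46.83°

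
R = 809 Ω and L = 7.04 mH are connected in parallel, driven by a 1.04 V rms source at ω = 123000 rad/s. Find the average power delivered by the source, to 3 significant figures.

1.34 mW

X_L = ωL = 866 Ω
Parallel: admittances add. Y = 1/R + 1/(jωL)
Y = (0.00124 − j0.00115) S
|Y| = 0.00169 S → |Z| = 1/|Y| = 591 Ω, ∠Z = −∠Y = 43.1°
I = V/|Z| = 1.76 mA
P = VI cos φ = 1.04 × 0.00176 × cos(43.1°) = 1.34 mW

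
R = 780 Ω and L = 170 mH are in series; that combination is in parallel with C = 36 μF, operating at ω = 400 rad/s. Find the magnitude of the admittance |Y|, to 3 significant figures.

X_L = ωL = 68.0 Ω
X_C = 1/(ωC) = 69.4 Ω
Branch 1 (R+jX_L): Z₁ = 780 + j68.0 Ω, |Z₁| = 783 Ω
Branch 2 (−jX_C): Z₂ = −j69.4 Ω
Parallel: Z = Z₁Z₂/(Z₁+Z₂), |Z| = 69.7 Ω, ∠Z = -84.9°
|Y| = 1/|Z| = 14.3 mS

14.3 mS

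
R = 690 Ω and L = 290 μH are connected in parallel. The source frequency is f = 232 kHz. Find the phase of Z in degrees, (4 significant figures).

58.51°

ω = 2πf = 1.458e+06 rad/s
X_L = ωL = 422.7 Ω
Parallel: admittances add. Y = 1/R + 1/(jωL)
Y = (0.001449 − j0.002366) S
|Y| = 0.002774 S → |Z| = 1/|Y| = 360.5 Ω, ∠Z = −∠Y = 58.51°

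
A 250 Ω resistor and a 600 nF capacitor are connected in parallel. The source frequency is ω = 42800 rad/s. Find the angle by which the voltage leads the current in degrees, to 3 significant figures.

-81.1°

X_C = 1/(ωC) = 38.9 Ω
Parallel: admittances add. Y = 1/R + jωC
Y = (0.00400 + j0.0257) S
|Y| = 0.0260 S → |Z| = 1/|Y| = 38.5 Ω, ∠Z = −∠Y = -81.1°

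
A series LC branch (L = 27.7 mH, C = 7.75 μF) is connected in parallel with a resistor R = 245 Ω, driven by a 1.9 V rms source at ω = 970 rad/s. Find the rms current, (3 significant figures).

19.5 mA

X_L = ωL = 26.9 Ω
X_C = 1/(ωC) = 133 Ω
Branch 1: Z₁ = R = 245 Ω
Branch 2 (series LC): Z₂ = j(X_L − X_C) = −j106 Ω
Parallel: Z = Z₁Z₂/(Z₁+Z₂), |Z| = 97.4 Ω, ∠Z = -66.6°
I = V/|Z| = 1.9/97.4 = 19.5 mA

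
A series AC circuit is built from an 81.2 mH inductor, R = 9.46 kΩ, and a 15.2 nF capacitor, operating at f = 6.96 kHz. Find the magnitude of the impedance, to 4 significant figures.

ω = 2πf = 43730 rad/s
X_L = ωL = 3551 Ω
X_C = 1/(ωC) = 1504 Ω
Net reactance X = X_L − X_C = 2047 Ω
Z = 9460 + j2047 Ω
|Z| = √(9460² + 2047²) = 9679 Ω

9679 Ω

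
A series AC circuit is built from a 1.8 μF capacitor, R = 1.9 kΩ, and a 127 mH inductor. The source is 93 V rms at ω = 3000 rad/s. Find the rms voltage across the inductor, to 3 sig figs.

18.6 V

X_L = ωL = 381 Ω
X_C = 1/(ωC) = 185 Ω
Net reactance X = X_L − X_C = 196 Ω
Z = 1900 + j196 Ω
|Z| = √(1900² + 196²) = 1910 Ω
I = V/|Z| = 48.7 mA
V_L = I·|Z_L| = 0.0487 × 381 = 18.6 V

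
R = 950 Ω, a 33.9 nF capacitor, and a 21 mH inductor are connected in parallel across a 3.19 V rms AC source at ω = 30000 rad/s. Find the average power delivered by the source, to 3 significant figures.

10.7 mW

X_L = ωL = 630 Ω
X_C = 1/(ωC) = 983 Ω
Parallel: admittances add. Y = 1/R + 1/(jωL) + jωC
Y = (0.00105 − j0.000570) S
|Y| = 0.00120 S → |Z| = 1/|Y| = 835 Ω, ∠Z = −∠Y = 28.4°
I = V/|Z| = 3.82 mA
P = VI cos φ = 3.19 × 0.00382 × cos(28.4°) = 10.7 mW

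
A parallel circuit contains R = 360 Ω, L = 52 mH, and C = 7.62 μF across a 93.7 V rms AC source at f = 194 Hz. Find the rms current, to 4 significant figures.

ω = 2πf = 1219 rad/s
X_L = ωL = 63.38 Ω
X_C = 1/(ωC) = 107.7 Ω
Parallel: admittances add. Y = 1/R + 1/(jωL) + jωC
Y = (0.002778 − j0.006488) S
|Y| = 0.007058 S → |Z| = 1/|Y| = 141.7 Ω, ∠Z = −∠Y = 66.82°
I = V/|Z| = 93.7/141.7 = 661.3 mA

661.3 mA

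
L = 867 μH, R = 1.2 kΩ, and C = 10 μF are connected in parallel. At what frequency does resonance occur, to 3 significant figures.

1.71 kHz

ω₀ = 1/√(LC) = 1/√(0.000867 × 1e-05) = 10740 rad/s
f₀ = ω₀/(2π) = 1.71 kHz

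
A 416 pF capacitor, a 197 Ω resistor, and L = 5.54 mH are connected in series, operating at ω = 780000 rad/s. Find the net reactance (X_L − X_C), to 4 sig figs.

1239 Ω

X_L = ωL = 4321 Ω
X_C = 1/(ωC) = 3082 Ω
X = 4321 − 3082 = 1239 Ω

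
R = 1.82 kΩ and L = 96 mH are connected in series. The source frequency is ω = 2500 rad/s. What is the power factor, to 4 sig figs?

0.9914

X_L = ωL = 240.0 Ω
Z = 1820 + j240.0 Ω
|Z| = √(1820² + 240.0²) = 1836 Ω
∠Z = arctan(240.0/1820) = 7.512°
cos φ = cos(7.512°) = 0.9914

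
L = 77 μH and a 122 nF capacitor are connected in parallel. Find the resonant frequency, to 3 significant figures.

51.9 kHz

ω₀ = 1/√(LC) = 1/√(7.7e-05 × 1.22e-07) = 326300 rad/s
f₀ = ω₀/(2π) = 51.9 kHz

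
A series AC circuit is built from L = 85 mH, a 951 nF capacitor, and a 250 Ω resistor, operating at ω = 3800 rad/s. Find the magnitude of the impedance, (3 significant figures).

X_L = ωL = 323 Ω
X_C = 1/(ωC) = 277 Ω
Net reactance X = X_L − X_C = 46.3 Ω
Z = 250 + j46.3 Ω
|Z| = √(250² + 46.3²) = 254 Ω

254 Ω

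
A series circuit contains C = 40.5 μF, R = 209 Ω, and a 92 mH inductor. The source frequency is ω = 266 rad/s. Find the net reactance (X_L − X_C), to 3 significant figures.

-68.4 Ω

X_L = ωL = 24.5 Ω
X_C = 1/(ωC) = 92.8 Ω
X = 24.5 − 92.8 = -68.4 Ω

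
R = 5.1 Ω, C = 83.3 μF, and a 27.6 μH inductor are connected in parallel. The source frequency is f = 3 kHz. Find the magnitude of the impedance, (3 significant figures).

2.48 Ω

ω = 2πf = 18850 rad/s
X_L = ωL = 0.520 Ω
X_C = 1/(ωC) = 0.637 Ω
Parallel: admittances add. Y = 1/R + 1/(jωL) + jωC
Y = (0.196 − j0.352) S
|Y| = 0.403 S → |Z| = 1/|Y| = 2.48 Ω, ∠Z = −∠Y = 60.9°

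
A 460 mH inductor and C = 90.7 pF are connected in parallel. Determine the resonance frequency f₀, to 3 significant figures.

ω₀ = 1/√(LC) = 1/√(0.46 × 9.07e-11) = 154800 rad/s
f₀ = ω₀/(2π) = 24.6 kHz

24.6 kHz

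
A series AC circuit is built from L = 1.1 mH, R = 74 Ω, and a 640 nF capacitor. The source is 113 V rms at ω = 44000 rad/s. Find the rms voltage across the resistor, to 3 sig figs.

111 V

X_L = ωL = 48.4 Ω
X_C = 1/(ωC) = 35.5 Ω
Net reactance X = X_L − X_C = 12.9 Ω
Z = 74.0 + j12.9 Ω
|Z| = √(74.0² + 12.9²) = 75.1 Ω
I = V/|Z| = 1.50 A
V_R = I·|Z_R| = 1.50 × 74.0 = 111 V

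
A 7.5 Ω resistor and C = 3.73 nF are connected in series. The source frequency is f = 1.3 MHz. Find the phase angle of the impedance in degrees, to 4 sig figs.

ω = 2πf = 8.168e+06 rad/s
X_C = 1/(ωC) = 32.82 Ω
Z = 7.500 − j32.82 Ω
|Z| = √(7.500² + 32.82²) = 33.67 Ω
∠Z = arctan(-32.82/7.500) = -77.13°

-77.13°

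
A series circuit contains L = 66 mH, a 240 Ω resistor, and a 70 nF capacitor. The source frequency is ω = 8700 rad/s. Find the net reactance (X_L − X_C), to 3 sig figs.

-1070 Ω

X_L = ωL = 574 Ω
X_C = 1/(ωC) = 1640 Ω
X = 574 − 1640 = -1070 Ω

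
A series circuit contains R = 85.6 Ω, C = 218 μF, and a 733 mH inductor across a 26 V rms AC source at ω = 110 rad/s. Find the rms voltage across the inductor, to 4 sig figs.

X_L = ωL = 80.63 Ω
X_C = 1/(ωC) = 41.70 Ω
Net reactance X = X_L − X_C = 38.93 Ω
Z = 85.60 + j38.93 Ω
|Z| = √(85.60² + 38.93²) = 94.04 Ω
I = V/|Z| = 276.5 mA
V_L = I·|Z_L| = 0.2765 × 80.63 = 22.29 V

22.29 V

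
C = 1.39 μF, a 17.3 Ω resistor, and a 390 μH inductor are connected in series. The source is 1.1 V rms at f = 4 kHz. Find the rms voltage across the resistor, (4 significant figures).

ω = 2πf = 25130 rad/s
X_L = ωL = 9.802 Ω
X_C = 1/(ωC) = 28.62 Ω
Net reactance X = X_L − X_C = -18.82 Ω
Z = 17.30 − j18.82 Ω
|Z| = √(17.30² + 18.82²) = 25.57 Ω
I = V/|Z| = 43.03 mA
V_R = I·|Z_R| = 0.04303 × 17.30 = 0.7444 V

0.7444 V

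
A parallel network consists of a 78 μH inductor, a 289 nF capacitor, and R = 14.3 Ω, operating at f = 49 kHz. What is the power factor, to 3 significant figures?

0.828

ω = 2πf = 307900 rad/s
X_L = ωL = 24.0 Ω
X_C = 1/(ωC) = 11.2 Ω
Parallel: admittances add. Y = 1/R + 1/(jωL) + jωC
Y = (0.0699 + j0.0473) S
|Y| = 0.0844 S → |Z| = 1/|Y| = 11.8 Ω, ∠Z = −∠Y = -34.1°
cos φ = cos(-34.1°) = 0.828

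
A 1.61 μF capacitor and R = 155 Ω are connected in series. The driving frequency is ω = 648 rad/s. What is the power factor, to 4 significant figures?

0.1596

X_C = 1/(ωC) = 958.5 Ω
Z = 155.0 − j958.5 Ω
|Z| = √(155.0² + 958.5²) = 971.0 Ω
∠Z = arctan(-958.5/155.0) = -80.81°
cos φ = cos(-80.81°) = 0.1596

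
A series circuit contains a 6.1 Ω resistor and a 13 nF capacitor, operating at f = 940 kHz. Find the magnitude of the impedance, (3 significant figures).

14.4 Ω

ω = 2πf = 5.906e+06 rad/s
X_C = 1/(ωC) = 13.0 Ω
Z = 6.10 − j13.0 Ω
|Z| = √(6.10² + 13.0²) = 14.4 Ω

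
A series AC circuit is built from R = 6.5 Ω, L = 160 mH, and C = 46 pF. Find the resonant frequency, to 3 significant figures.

ω₀ = 1/√(LC) = 1/√(0.16 × 4.6e-11) = 368600 rad/s
f₀ = ω₀/(2π) = 58.7 kHz

58.7 kHz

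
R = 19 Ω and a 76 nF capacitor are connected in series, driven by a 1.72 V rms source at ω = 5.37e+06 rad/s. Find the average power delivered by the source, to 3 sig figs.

153 mW

X_C = 1/(ωC) = 2.45 Ω
Z = 19.0 − j2.45 Ω
|Z| = √(19.0² + 2.45²) = 19.2 Ω
∠Z = arctan(-2.45/19.0) = -7.35°
I = V/|Z| = 89.8 mA
P = VI cos φ = 1.72 × 0.0898 × cos(-7.35°) = 153 mW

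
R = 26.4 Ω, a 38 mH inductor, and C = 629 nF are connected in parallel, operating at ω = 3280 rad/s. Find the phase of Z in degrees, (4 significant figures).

8.942°

X_L = ωL = 124.6 Ω
X_C = 1/(ωC) = 484.7 Ω
Parallel: admittances add. Y = 1/R + 1/(jωL) + jωC
Y = (0.03788 − j0.005960) S
|Y| = 0.03834 S → |Z| = 1/|Y| = 26.08 Ω, ∠Z = −∠Y = 8.942°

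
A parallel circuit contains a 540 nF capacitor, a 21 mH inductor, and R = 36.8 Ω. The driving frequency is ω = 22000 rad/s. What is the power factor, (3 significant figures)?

X_L = ωL = 462 Ω
X_C = 1/(ωC) = 84.2 Ω
Parallel: admittances add. Y = 1/R + 1/(jωL) + jωC
Y = (0.0272 + j0.00972) S
|Y| = 0.0289 S → |Z| = 1/|Y| = 34.7 Ω, ∠Z = −∠Y = -19.7°
cos φ = cos(-19.7°) = 0.942

0.942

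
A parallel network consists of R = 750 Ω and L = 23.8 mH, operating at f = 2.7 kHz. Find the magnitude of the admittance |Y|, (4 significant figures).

2.813 mS

ω = 2πf = 16960 rad/s
X_L = ωL = 403.8 Ω
Parallel: admittances add. Y = 1/R + 1/(jωL)
Y = (0.001333 − j0.002477) S
|Y| = 0.002813 S → |Z| = 1/|Y| = 355.5 Ω, ∠Z = −∠Y = 61.70°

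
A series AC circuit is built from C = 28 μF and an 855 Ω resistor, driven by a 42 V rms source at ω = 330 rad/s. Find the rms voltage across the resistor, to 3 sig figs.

X_C = 1/(ωC) = 108 Ω
Z = 855 − j108 Ω
|Z| = √(855² + 108²) = 862 Ω
I = V/|Z| = 48.7 mA
V_R = I·|Z_R| = 0.0487 × 855 = 41.7 V

41.7 V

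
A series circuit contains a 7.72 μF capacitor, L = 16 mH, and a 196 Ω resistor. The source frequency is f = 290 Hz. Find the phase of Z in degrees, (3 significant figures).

-12.1°

ω = 2πf = 1822 rad/s
X_L = ωL = 29.2 Ω
X_C = 1/(ωC) = 71.1 Ω
Net reactance X = X_L − X_C = -41.9 Ω
Z = 196 − j41.9 Ω
|Z| = √(196² + 41.9²) = 200 Ω
∠Z = arctan(-41.9/196) = -12.1°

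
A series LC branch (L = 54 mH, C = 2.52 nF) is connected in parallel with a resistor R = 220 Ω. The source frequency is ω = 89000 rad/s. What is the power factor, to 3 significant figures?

0.845

X_L = ωL = 4810 Ω
X_C = 1/(ωC) = 4460 Ω
Branch 1: Z₁ = R = 220 Ω
Branch 2 (series LC): Z₂ = j(X_L − X_C) = j347 Ω
Parallel: Z = Z₁Z₂/(Z₁+Z₂), |Z| = 186 Ω, ∠Z = 32.4°
cos φ = cos(32.4°) = 0.845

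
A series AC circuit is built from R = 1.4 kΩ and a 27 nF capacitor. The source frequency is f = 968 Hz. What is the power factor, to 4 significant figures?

ω = 2πf = 6082 rad/s
X_C = 1/(ωC) = 6089 Ω
Z = 1400 − j6089 Ω
|Z| = √(1400² + 6089²) = 6248 Ω
∠Z = arctan(-6089/1400) = -77.05°
cos φ = cos(-77.05°) = 0.2241

0.2241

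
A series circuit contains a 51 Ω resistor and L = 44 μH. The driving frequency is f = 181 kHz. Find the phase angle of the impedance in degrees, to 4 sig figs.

44.46°

ω = 2πf = 1.137e+06 rad/s
X_L = ωL = 50.04 Ω
Z = 51.00 + j50.04 Ω
|Z| = √(51.00² + 50.04²) = 71.45 Ω
∠Z = arctan(50.04/51.00) = 44.46°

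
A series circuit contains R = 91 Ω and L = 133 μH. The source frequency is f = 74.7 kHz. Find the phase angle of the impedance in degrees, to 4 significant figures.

ω = 2πf = 469400 rad/s
X_L = ωL = 62.42 Ω
Z = 91.00 + j62.42 Ω
|Z| = √(91.00² + 62.42²) = 110.4 Ω
∠Z = arctan(62.42/91.00) = 34.45°

34.45°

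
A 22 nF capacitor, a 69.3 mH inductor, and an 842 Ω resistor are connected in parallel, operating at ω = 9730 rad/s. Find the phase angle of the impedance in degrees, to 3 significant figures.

46.9°

X_L = ωL = 674 Ω
X_C = 1/(ωC) = 4670 Ω
Parallel: admittances add. Y = 1/R + 1/(jωL) + jωC
Y = (0.00119 − j0.00127) S
|Y| = 0.00174 S → |Z| = 1/|Y| = 575 Ω, ∠Z = −∠Y = 46.9°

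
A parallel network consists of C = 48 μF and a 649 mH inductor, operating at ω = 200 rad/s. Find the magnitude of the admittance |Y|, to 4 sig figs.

X_L = ωL = 129.8 Ω
X_C = 1/(ωC) = 104.2 Ω
Parallel: admittances add. Y = 1/(jωL) + jωC
Y = (0 + j0.001896) S
|Y| = 0.001896 S → |Z| = 1/|Y| = 527.5 Ω, ∠Z = −∠Y = -90.00°

1.896 mS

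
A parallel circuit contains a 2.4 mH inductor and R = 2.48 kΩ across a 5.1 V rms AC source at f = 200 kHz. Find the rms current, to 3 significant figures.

ω = 2πf = 1.257e+06 rad/s
X_L = ωL = 3020 Ω
Parallel: admittances add. Y = 1/R + 1/(jωL)
Y = (0.000403 − j0.000332) S
|Y| = 0.000522 S → |Z| = 1/|Y| = 1920 Ω, ∠Z = −∠Y = 39.4°
I = V/|Z| = 5.1/1920 = 2.66 mA

2.66 mA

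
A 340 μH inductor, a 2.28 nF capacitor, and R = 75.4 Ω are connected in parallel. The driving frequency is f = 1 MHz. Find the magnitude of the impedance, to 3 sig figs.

52.1 Ω

ω = 2πf = 6.283e+06 rad/s
X_L = ωL = 2140 Ω
X_C = 1/(ωC) = 69.8 Ω
Parallel: admittances add. Y = 1/R + 1/(jωL) + jωC
Y = (0.0133 + j0.0139) S
|Y| = 0.0192 S → |Z| = 1/|Y| = 52.1 Ω, ∠Z = −∠Y = -46.3°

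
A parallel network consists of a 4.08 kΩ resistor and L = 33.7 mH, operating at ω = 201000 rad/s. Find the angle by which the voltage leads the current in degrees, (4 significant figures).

31.06°

X_L = ωL = 6774 Ω
Parallel: admittances add. Y = 1/R + 1/(jωL)
Y = (0.0002451 − j0.0001476) S
|Y| = 0.0002861 S → |Z| = 1/|Y| = 3495 Ω, ∠Z = −∠Y = 31.06°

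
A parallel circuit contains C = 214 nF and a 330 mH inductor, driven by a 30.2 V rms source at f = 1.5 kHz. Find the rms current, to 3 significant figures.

ω = 2πf = 9425 rad/s
X_L = ωL = 3110 Ω
X_C = 1/(ωC) = 496 Ω
Parallel: admittances add. Y = 1/(jωL) + jωC
Y = (0 + j0.00170) S
|Y| = 0.00170 S → |Z| = 1/|Y| = 590 Ω, ∠Z = −∠Y = -90.0°
I = V/|Z| = 30.2/590 = 51.2 mA

51.2 mA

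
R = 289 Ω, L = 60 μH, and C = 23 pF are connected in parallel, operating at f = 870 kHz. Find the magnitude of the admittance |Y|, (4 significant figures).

4.530 mS

ω = 2πf = 5.466e+06 rad/s
X_L = ωL = 328.0 Ω
X_C = 1/(ωC) = 7954 Ω
Parallel: admittances add. Y = 1/R + 1/(jωL) + jωC
Y = (0.003460 − j0.002923) S
|Y| = 0.004530 S → |Z| = 1/|Y| = 220.8 Ω, ∠Z = −∠Y = 40.19°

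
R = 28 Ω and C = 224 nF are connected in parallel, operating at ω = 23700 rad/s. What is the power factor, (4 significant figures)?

0.9891

X_C = 1/(ωC) = 188.4 Ω
Parallel: admittances add. Y = 1/R + jωC
Y = (0.03571 + j0.005309) S
|Y| = 0.03611 S → |Z| = 1/|Y| = 27.70 Ω, ∠Z = −∠Y = -8.455°
cos φ = cos(-8.455°) = 0.9891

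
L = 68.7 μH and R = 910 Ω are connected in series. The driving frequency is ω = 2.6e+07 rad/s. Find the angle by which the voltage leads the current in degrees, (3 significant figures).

63.0°

X_L = ωL = 1790 Ω
Z = 910 + j1790 Ω
|Z| = √(910² + 1790²) = 2000 Ω
∠Z = arctan(1790/910) = 63.0°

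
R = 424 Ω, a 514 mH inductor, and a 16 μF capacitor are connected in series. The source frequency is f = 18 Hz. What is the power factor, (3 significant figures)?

ω = 2πf = 113.1 rad/s
X_L = ωL = 58.1 Ω
X_C = 1/(ωC) = 553 Ω
Net reactance X = X_L − X_C = -494 Ω
Z = 424 − j494 Ω
|Z| = √(424² + 494²) = 651 Ω
∠Z = arctan(-494/424) = -49.4°
cos φ = cos(-49.4°) = 0.651

0.651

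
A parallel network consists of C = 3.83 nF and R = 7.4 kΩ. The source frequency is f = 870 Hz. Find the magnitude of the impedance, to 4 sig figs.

ω = 2πf = 5466 rad/s
X_C = 1/(ωC) = 47760 Ω
Parallel: admittances add. Y = 1/R + jωC
Y = (0.0001351 + j2.094e-05) S
|Y| = 0.0001367 S → |Z| = 1/|Y| = 7313 Ω, ∠Z = −∠Y = -8.807°

7313 Ω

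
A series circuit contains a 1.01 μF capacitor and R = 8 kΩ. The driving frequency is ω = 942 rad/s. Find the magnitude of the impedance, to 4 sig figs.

X_C = 1/(ωC) = 1051 Ω
Z = 8000 − j1051 Ω
|Z| = √(8000² + 1051²) = 8069 Ω

8069 Ω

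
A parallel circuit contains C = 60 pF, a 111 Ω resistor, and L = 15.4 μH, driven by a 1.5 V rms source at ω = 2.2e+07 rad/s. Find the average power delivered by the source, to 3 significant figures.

20.3 mW

X_L = ωL = 339 Ω
X_C = 1/(ωC) = 758 Ω
Parallel: admittances add. Y = 1/R + 1/(jωL) + jωC
Y = (0.00901 − j0.00163) S
|Y| = 0.00916 S → |Z| = 1/|Y| = 109 Ω, ∠Z = −∠Y = 10.3°
I = V/|Z| = 13.7 mA
P = VI cos φ = 1.5 × 0.0137 × cos(10.3°) = 20.3 mW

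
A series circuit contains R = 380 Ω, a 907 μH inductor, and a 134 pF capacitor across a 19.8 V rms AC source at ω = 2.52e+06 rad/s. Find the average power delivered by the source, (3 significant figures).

248 mW

X_L = ωL = 2290 Ω
X_C = 1/(ωC) = 2960 Ω
Net reactance X = X_L − X_C = -676 Ω
Z = 380 − j676 Ω
|Z| = √(380² + 676²) = 775 Ω
∠Z = arctan(-676/380) = -60.6°
I = V/|Z| = 25.5 mA
P = VI cos φ = 19.8 × 0.0255 × cos(-60.6°) = 248 mW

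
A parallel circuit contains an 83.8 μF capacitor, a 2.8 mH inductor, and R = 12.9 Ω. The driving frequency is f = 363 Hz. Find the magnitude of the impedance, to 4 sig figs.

ω = 2πf = 2281 rad/s
X_L = ωL = 6.386 Ω
X_C = 1/(ωC) = 5.232 Ω
Parallel: admittances add. Y = 1/R + 1/(jωL) + jωC
Y = (0.07752 + j0.03454) S
|Y| = 0.08487 S → |Z| = 1/|Y| = 11.78 Ω, ∠Z = −∠Y = -24.02°

11.78 Ω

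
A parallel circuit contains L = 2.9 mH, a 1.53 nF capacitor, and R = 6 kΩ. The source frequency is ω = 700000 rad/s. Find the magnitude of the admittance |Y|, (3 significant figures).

602 μS

X_L = ωL = 2030 Ω
X_C = 1/(ωC) = 934 Ω
Parallel: admittances add. Y = 1/R + 1/(jωL) + jωC
Y = (0.000167 + j0.000578) S
|Y| = 0.000602 S → |Z| = 1/|Y| = 1660 Ω, ∠Z = −∠Y = -73.9°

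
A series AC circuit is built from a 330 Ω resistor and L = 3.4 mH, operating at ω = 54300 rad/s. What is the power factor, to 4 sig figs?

X_L = ωL = 184.6 Ω
Z = 330.0 + j184.6 Ω
|Z| = √(330.0² + 184.6²) = 378.1 Ω
∠Z = arctan(184.6/330.0) = 29.23°
cos φ = cos(29.23°) = 0.8727

0.8727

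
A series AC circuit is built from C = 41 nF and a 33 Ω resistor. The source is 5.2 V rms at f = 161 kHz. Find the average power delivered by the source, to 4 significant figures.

534.2 mW

ω = 2πf = 1.012e+06 rad/s
X_C = 1/(ωC) = 24.11 Ω
Z = 33.00 − j24.11 Ω
|Z| = √(33.00² + 24.11²) = 40.87 Ω
∠Z = arctan(-24.11/33.00) = -36.15°
I = V/|Z| = 127.2 mA
P = VI cos φ = 5.2 × 0.1272 × cos(-36.15°) = 534.2 mW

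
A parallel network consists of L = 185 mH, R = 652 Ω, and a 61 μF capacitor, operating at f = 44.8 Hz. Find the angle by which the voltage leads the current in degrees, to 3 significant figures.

53.0°

ω = 2πf = 281.5 rad/s
X_L = ωL = 52.1 Ω
X_C = 1/(ωC) = 58.2 Ω
Parallel: admittances add. Y = 1/R + 1/(jωL) + jωC
Y = (0.00153 − j0.00203) S
|Y| = 0.00255 S → |Z| = 1/|Y| = 393 Ω, ∠Z = −∠Y = 53.0°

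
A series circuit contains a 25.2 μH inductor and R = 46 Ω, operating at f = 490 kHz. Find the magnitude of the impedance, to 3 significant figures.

ω = 2πf = 3.079e+06 rad/s
X_L = ωL = 77.6 Ω
Z = 46.0 + j77.6 Ω
|Z| = √(46.0² + 77.6²) = 90.2 Ω

90.2 Ω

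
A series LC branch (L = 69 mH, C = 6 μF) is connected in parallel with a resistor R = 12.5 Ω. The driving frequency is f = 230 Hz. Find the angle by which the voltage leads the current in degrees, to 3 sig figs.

ω = 2πf = 1445 rad/s
X_L = ωL = 99.7 Ω
X_C = 1/(ωC) = 115 Ω
Branch 1: Z₁ = R = 12.5 Ω
Branch 2 (series LC): Z₂ = j(X_L − X_C) = −j15.6 Ω
Parallel: Z = Z₁Z₂/(Z₁+Z₂), |Z| = 9.76 Ω, ∠Z = -38.7°

-38.7°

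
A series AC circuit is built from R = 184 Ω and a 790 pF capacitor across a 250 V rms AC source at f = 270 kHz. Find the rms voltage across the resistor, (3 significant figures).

ω = 2πf = 1.696e+06 rad/s
X_C = 1/(ωC) = 746 Ω
Z = 184 − j746 Ω
|Z| = √(184² + 746²) = 769 Ω
I = V/|Z| = 325 mA
V_R = I·|Z_R| = 0.325 × 184 = 59.9 V

59.9 V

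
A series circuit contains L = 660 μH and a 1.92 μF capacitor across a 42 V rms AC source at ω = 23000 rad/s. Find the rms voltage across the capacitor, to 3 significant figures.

127 V

X_L = ωL = 15.2 Ω
X_C = 1/(ωC) = 22.6 Ω
Net reactance X = X_L − X_C = -7.46 Ω
Z = − j7.46 Ω
|Z| = √(0² + 7.46²) = 7.46 Ω
I = V/|Z| = 5.63 A
V_C = I·|Z_C| = 5.63 × 22.6 = 127 V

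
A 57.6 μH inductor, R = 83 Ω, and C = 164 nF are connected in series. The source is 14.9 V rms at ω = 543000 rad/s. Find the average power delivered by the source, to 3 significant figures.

2.53 W

X_L = ωL = 31.3 Ω
X_C = 1/(ωC) = 11.2 Ω
Net reactance X = X_L − X_C = 20.0 Ω
Z = 83.0 + j20.0 Ω
|Z| = √(83.0² + 20.0²) = 85.4 Ω
∠Z = arctan(20.0/83.0) = 13.6°
I = V/|Z| = 175 mA
P = VI cos φ = 14.9 × 0.175 × cos(13.6°) = 2.53 W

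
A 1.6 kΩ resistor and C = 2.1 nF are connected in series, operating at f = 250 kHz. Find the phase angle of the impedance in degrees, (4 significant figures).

ω = 2πf = 1.571e+06 rad/s
X_C = 1/(ωC) = 303.2 Ω
Z = 1600 − j303.2 Ω
|Z| = √(1600² + 303.2²) = 1628 Ω
∠Z = arctan(-303.2/1600) = -10.73°

-10.73°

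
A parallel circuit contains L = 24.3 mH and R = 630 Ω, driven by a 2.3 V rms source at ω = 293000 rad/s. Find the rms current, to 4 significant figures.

3.665 mA

X_L = ωL = 7120 Ω
Parallel: admittances add. Y = 1/R + 1/(jωL)
Y = (0.001587 − j0.0001405) S
|Y| = 0.001594 S → |Z| = 1/|Y| = 627.5 Ω, ∠Z = −∠Y = 5.057°
I = V/|Z| = 2.3/627.5 = 3.665 mA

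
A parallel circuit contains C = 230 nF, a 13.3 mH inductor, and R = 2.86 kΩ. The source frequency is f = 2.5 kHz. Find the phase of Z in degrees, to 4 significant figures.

ω = 2πf = 15710 rad/s
X_L = ωL = 208.9 Ω
X_C = 1/(ωC) = 276.8 Ω
Parallel: admittances add. Y = 1/R + 1/(jωL) + jωC
Y = (0.0003497 − j0.001174) S
|Y| = 0.001225 S → |Z| = 1/|Y| = 816.5 Ω, ∠Z = −∠Y = 73.41°

73.41°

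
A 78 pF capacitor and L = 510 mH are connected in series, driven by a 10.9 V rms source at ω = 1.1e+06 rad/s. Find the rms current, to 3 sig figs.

X_L = ωL = 561000 Ω
X_C = 1/(ωC) = 11700 Ω
Net reactance X = X_L − X_C = 549000 Ω
Z = j549000 Ω
|Z| = √(0² + 549000²) = 549000 Ω
I = V/|Z| = 10.9/549000 = 19.8 μA

19.8 μA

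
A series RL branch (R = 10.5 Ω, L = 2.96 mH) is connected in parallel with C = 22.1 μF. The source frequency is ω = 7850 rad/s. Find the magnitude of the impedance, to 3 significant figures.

7.21 Ω

X_L = ωL = 23.2 Ω
X_C = 1/(ωC) = 5.76 Ω
Branch 1 (R+jX_L): Z₁ = 10.5 + j23.2 Ω, |Z₁| = 25.5 Ω
Branch 2 (−jX_C): Z₂ = −j5.76 Ω
Parallel: Z = Z₁Z₂/(Z₁+Z₂), |Z| = 7.21 Ω, ∠Z = -83.3°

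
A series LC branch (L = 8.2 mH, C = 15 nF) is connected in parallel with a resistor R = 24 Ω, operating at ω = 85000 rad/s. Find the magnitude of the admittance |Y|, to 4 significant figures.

43.21 mS

X_L = ωL = 697.0 Ω
X_C = 1/(ωC) = 784.3 Ω
Branch 1: Z₁ = R = 24.00 Ω
Branch 2 (series LC): Z₂ = j(X_L − X_C) = −j87.31 Ω
Parallel: Z = Z₁Z₂/(Z₁+Z₂), |Z| = 23.14 Ω, ∠Z = -15.37°
|Y| = 1/|Z| = 43.21 mS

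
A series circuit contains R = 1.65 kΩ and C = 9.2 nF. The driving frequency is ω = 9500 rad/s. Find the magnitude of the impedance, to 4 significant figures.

X_C = 1/(ωC) = 11440 Ω
Z = 1650 − j11440 Ω
|Z| = √(1650² + 11440²) = 11560 Ω

11560 Ω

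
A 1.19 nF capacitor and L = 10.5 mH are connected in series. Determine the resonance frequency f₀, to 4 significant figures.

45.02 kHz

ω₀ = 1/√(LC) = 1/√(0.0105 × 1.19e-09) = 282900 rad/s
f₀ = ω₀/(2π) = 45.02 kHz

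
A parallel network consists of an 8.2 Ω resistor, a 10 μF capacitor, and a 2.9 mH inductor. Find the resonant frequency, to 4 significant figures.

934.6 Hz

ω₀ = 1/√(LC) = 1/√(0.0029 × 1e-05) = 5872 rad/s
f₀ = ω₀/(2π) = 934.6 Hz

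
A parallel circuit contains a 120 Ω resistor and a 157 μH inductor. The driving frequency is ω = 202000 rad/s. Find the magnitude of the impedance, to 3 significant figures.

X_L = ωL = 31.7 Ω
Parallel: admittances add. Y = 1/R + 1/(jωL)
Y = (0.00833 − j0.0315) S
|Y| = 0.0326 S → |Z| = 1/|Y| = 30.7 Ω, ∠Z = −∠Y = 75.2°

30.7 Ω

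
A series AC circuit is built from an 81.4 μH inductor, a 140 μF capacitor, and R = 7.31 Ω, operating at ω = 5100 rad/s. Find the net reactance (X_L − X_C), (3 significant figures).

-0.985 Ω

X_L = ωL = 0.415 Ω
X_C = 1/(ωC) = 1.40 Ω
X = 0.415 − 1.40 = -0.985 Ω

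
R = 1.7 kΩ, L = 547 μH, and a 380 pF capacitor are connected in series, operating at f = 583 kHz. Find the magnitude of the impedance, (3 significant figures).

2130 Ω

ω = 2πf = 3.663e+06 rad/s
X_L = ωL = 2000 Ω
X_C = 1/(ωC) = 718 Ω
Net reactance X = X_L − X_C = 1290 Ω
Z = 1700 + j1290 Ω
|Z| = √(1700² + 1290²) = 2130 Ω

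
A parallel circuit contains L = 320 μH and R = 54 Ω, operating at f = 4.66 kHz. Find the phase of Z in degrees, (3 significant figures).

ω = 2πf = 29280 rad/s
X_L = ωL = 9.37 Ω
Parallel: admittances add. Y = 1/R + 1/(jωL)
Y = (0.0185 − j0.107) S
|Y| = 0.108 S → |Z| = 1/|Y| = 9.23 Ω, ∠Z = −∠Y = 80.2°

80.2°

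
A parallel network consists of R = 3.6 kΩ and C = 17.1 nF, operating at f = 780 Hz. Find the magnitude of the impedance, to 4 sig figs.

ω = 2πf = 4901 rad/s
X_C = 1/(ωC) = 11930 Ω
Parallel: admittances add. Y = 1/R + jωC
Y = (0.0002778 + j8.381e-05) S
|Y| = 0.0002901 S → |Z| = 1/|Y| = 3447 Ω, ∠Z = −∠Y = -16.79°

3447 Ω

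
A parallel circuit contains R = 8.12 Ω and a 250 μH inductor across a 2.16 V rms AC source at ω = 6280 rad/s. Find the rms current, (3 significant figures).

X_L = ωL = 1.57 Ω
Parallel: admittances add. Y = 1/R + 1/(jωL)
Y = (0.123 − j0.637) S
|Y| = 0.649 S → |Z| = 1/|Y| = 1.54 Ω, ∠Z = −∠Y = 79.1°
I = V/|Z| = 2.16/1.54 = 1.40 A

1.40 A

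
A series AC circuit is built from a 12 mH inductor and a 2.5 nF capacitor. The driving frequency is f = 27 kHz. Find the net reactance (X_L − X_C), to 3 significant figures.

-322 Ω

ω = 2πf = 169600 rad/s
X_L = ωL = 2040 Ω
X_C = 1/(ωC) = 2360 Ω
X = 2040 − 2360 = -322 Ω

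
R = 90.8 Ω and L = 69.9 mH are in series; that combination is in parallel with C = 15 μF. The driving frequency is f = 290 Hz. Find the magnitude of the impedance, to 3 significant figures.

ω = 2πf = 1822 rad/s
X_L = ωL = 127 Ω
X_C = 1/(ωC) = 36.6 Ω
Branch 1 (R+jX_L): Z₁ = 90.8 + j127 Ω, |Z₁| = 156 Ω
Branch 2 (−jX_C): Z₂ = −j36.6 Ω
Parallel: Z = Z₁Z₂/(Z₁+Z₂), |Z| = 44.6 Ω, ∠Z = -80.5°

44.6 Ω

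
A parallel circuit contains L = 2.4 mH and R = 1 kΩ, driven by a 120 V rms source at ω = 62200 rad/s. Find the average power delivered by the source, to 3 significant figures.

14.4 W

X_L = ωL = 149 Ω
Parallel: admittances add. Y = 1/R + 1/(jωL)
Y = (0.00100 − j0.00670) S
|Y| = 0.00677 S → |Z| = 1/|Y| = 148 Ω, ∠Z = −∠Y = 81.5°
I = V/|Z| = 813 mA
P = VI cos φ = 120 × 0.813 × cos(81.5°) = 14.4 W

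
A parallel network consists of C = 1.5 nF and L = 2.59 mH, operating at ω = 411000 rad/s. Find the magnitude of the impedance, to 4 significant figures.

3097 Ω

X_L = ωL = 1064 Ω
X_C = 1/(ωC) = 1622 Ω
Parallel: admittances add. Y = 1/(jωL) + jωC
Y = (0 − j0.0003229) S
|Y| = 0.0003229 S → |Z| = 1/|Y| = 3097 Ω, ∠Z = −∠Y = 90.00°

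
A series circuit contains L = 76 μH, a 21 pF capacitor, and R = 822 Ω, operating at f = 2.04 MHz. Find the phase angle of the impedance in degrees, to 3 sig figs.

-73.3°

ω = 2πf = 1.282e+07 rad/s
X_L = ωL = 974 Ω
X_C = 1/(ωC) = 3720 Ω
Net reactance X = X_L − X_C = -2740 Ω
Z = 822 − j2740 Ω
|Z| = √(822² + 2740²) = 2860 Ω
∠Z = arctan(-2740/822) = -73.3°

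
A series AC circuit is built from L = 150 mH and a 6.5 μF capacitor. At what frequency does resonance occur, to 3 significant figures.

ω₀ = 1/√(LC) = 1/√(0.15 × 6.5e-06) = 1013 rad/s
f₀ = ω₀/(2π) = 161 Hz

161 Hz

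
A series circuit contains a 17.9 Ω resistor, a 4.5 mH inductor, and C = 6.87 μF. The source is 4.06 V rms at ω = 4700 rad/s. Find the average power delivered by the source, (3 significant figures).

X_L = ωL = 21.1 Ω
X_C = 1/(ωC) = 31.0 Ω
Net reactance X = X_L − X_C = -9.82 Ω
Z = 17.9 − j9.82 Ω
|Z| = √(17.9² + 9.82²) = 20.4 Ω
∠Z = arctan(-9.82/17.9) = -28.8°
I = V/|Z| = 199 mA
P = VI cos φ = 4.06 × 0.199 × cos(-28.8°) = 708 mW

708 mW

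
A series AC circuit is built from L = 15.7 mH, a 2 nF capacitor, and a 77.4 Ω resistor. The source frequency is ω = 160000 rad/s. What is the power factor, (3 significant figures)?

0.125

X_L = ωL = 2510 Ω
X_C = 1/(ωC) = 3120 Ω
Net reactance X = X_L − X_C = -613 Ω
Z = 77.4 − j613 Ω
|Z| = √(77.4² + 613²) = 618 Ω
∠Z = arctan(-613/77.4) = -82.8°
cos φ = cos(-82.8°) = 0.125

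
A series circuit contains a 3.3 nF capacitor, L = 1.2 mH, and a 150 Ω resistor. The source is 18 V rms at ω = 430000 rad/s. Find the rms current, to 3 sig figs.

74.7 mA

X_L = ωL = 516 Ω
X_C = 1/(ωC) = 705 Ω
Net reactance X = X_L − X_C = -189 Ω
Z = 150 − j189 Ω
|Z| = √(150² + 189²) = 241 Ω
I = V/|Z| = 18/241 = 74.7 mA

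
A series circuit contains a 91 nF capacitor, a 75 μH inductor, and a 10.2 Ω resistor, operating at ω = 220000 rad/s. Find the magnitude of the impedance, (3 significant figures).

X_L = ωL = 16.5 Ω
X_C = 1/(ωC) = 50.0 Ω
Net reactance X = X_L − X_C = -33.5 Ω
Z = 10.2 − j33.5 Ω
|Z| = √(10.2² + 33.5²) = 35.0 Ω

35.0 Ω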